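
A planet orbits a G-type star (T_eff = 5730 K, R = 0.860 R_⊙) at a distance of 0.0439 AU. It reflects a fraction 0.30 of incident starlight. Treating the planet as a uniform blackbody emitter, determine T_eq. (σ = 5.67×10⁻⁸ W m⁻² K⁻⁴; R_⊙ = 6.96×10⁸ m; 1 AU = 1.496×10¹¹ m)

T_eq ≈ 1120 K

R_⋆ = 0.860 × 6.96×10⁸ = 5.99×10⁸ m.
d = 0.0439 AU = 6.57×10⁹ m.
L = 4πR_⋆²σT_⋆⁴ = 4π(5.99×10⁸)² × 5.67×10⁻⁸ × (5730)⁴ = 2.75×10²⁶ W.
S = L/(4πd²) = 5.08×10⁵ W m⁻².
Energy balance: absorbed = emitted ⇒ πR²·S(1−A) = 4πR²·σT_eq⁴, so T_eq⁴ = S(1−A)/(4σ).
T_eq = [5.08×10⁵ × 0.70 / (4 × 5.67×10⁻⁸)]^(1/4) = (1.57×10¹²)^(1/4) = 1120 K.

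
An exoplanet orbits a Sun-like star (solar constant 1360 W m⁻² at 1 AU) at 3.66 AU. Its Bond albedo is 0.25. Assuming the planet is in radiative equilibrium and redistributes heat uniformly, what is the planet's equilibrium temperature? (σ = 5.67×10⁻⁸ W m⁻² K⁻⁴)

Flux at 3.66 AU: S = 1360/3.66² = 102 W m⁻².
Energy balance: absorbed = emitted ⇒ πR²·S(1−A) = 4πR²·σT_eq⁴, so T_eq⁴ = S(1−A)/(4σ).
T_eq = [102 × 0.75 / (4 × 5.67×10⁻⁸)]^(1/4) = (3.36×10⁸)^(1/4) = 135 K.

T_eq ≈ 135 K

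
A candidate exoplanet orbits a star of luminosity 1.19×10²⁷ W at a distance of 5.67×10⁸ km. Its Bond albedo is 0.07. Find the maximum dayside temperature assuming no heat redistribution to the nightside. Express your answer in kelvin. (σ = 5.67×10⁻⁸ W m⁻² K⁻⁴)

T_ss ≈ 264 K

d = 5.67×10⁸ km = 5.67×10¹¹ m.
Flux: S = L/(4πd²) = 1.19×10²⁷/(4π×(5.67×10¹¹)²) = 295 W m⁻².
With no redistribution each surface element balances locally: S(1−A) = σT⁴.
T = [295 × 0.93 / 5.67×10⁻⁸]^(1/4) = (4.83×10⁹)^(1/4) = 264 K.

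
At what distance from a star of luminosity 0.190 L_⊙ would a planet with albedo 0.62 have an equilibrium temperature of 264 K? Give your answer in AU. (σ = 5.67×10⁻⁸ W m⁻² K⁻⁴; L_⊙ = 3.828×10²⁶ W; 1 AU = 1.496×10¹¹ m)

d ≈ 0.299 AU

L = 0.190 × 3.828×10²⁶ = 7.27×10²⁵ W.
From T_eq⁴ = L(1−A)/(16πσd²): d = √[L(1−A)/(16πσT_eq⁴)].
d = √[7.27×10²⁵ × 0.38 / (16π × 5.67×10⁻⁸ × (264)⁴)] = 4.47×10¹⁰ m = 0.299 AU.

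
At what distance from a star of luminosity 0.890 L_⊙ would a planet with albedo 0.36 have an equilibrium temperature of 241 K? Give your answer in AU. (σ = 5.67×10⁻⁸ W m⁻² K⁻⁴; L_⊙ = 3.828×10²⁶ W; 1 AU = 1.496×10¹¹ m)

L = 0.890 × 3.828×10²⁶ = 3.41×10²⁶ W.
From T_eq⁴ = L(1−A)/(16πσd²): d = √[L(1−A)/(16πσT_eq⁴)].
d = √[3.41×10²⁶ × 0.64 / (16π × 5.67×10⁻⁸ × (241)⁴)] = 1.51×10¹¹ m = 1.01 AU.

d ≈ 1.01 AU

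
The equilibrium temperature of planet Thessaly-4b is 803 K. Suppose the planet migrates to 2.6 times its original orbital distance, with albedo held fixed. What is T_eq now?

T_eq ≈ 498 K

T_eq ∝ L^(1/4) · d^(−1/2).
T′ = 803 / 2.6^(1/2) = 498 K.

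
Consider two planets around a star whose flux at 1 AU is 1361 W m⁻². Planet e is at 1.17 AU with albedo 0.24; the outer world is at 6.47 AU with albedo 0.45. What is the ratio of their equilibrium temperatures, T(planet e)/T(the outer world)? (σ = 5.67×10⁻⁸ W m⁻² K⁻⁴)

T₁/T₂ ≈ 2.550

T_eq = [S₀(1−A)/(4σd²)]^(1/4), so T ∝ (1−A)^(1/4) / √d.
T₁ = [1361×0.76/(4×5.67×10⁻⁸×1.17²)]^(1/4) = 240.25 K.
T₂ = [1361×0.55/(4×5.67×10⁻⁸×6.47²)]^(1/4) = 94.23 K.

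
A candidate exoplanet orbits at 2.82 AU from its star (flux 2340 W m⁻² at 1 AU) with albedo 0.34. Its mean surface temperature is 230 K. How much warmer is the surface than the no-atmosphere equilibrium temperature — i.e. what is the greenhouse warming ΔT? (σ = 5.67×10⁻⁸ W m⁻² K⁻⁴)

S = 2340/2.82² = 294.3 W m⁻².
T_eq = [S(1−A)/(4σ)]^(1/4) = [294.3×0.66/(4×5.67×10⁻⁸)]^(1/4) = 171.1 K.
ΔT = T_surf − T_eq = 230 − 171.1.

ΔT ≈ 58.9 K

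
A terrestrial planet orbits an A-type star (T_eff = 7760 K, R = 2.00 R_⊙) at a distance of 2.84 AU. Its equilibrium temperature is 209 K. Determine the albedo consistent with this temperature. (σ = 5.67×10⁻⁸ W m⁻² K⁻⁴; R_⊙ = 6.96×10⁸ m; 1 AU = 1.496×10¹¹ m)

R_⋆ = 2.00 × 6.96×10⁸ = 1.39×10⁹ m.
d = 2.84 AU = 4.25×10¹¹ m.
L = 4πR_⋆²σT_⋆⁴ = 4π(1.39×10⁹)² × 5.67×10⁻⁸ × (7760)⁴ = 5.01×10²⁷ W.
S = L/(4πd²) = 2210 W m⁻².
From T_eq⁴ = S(1−A)/(4σ): 1−A = 4σT_eq⁴/S.
1−A = 4 × 5.67×10⁻⁸ × (209)⁴ / 2210 = 0.196.

A ≈ 0.80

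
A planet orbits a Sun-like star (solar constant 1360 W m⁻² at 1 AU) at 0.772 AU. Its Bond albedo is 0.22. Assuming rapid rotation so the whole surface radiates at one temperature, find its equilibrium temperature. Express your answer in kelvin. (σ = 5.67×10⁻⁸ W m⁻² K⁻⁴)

T_eq ≈ 298 K

Flux at 0.772 AU: S = 1360/0.772² = 2280 W m⁻².
Energy balance: absorbed = emitted ⇒ πR²·S(1−A) = 4πR²·σT_eq⁴, so T_eq⁴ = S(1−A)/(4σ).
T_eq = [2280 × 0.78 / (4 × 5.67×10⁻⁸)]^(1/4) = (7.85×10⁹)^(1/4) = 298 K.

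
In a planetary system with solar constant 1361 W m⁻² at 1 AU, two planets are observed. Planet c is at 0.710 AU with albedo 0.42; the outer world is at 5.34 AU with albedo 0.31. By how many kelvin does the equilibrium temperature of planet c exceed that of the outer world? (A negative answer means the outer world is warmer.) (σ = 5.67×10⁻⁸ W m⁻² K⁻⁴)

T_eq = [S₀(1−A)/(4σd²)]^(1/4), so T ∝ (1−A)^(1/4) / √d.
T₁ = [1361×0.58/(4×5.67×10⁻⁸×0.710²)]^(1/4) = 288.26 K.
T₂ = [1361×0.69/(4×5.67×10⁻⁸×5.34²)]^(1/4) = 109.77 K.

ΔT ≈ 178.5 K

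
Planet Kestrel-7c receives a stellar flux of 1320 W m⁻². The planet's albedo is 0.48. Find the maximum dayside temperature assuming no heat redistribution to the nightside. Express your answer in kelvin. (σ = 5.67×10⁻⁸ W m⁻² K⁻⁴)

With no redistribution each surface element balances locally: S(1−A) = σT⁴.
T = [1320 × 0.52 / 5.67×10⁻⁸]^(1/4) = (1.21×10¹⁰)^(1/4) = 332 K.

T_ss ≈ 332 K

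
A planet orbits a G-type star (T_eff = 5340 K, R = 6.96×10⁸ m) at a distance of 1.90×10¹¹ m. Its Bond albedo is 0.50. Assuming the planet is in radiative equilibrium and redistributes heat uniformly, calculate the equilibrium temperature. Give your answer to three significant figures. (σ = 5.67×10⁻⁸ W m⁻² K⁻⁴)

L = 4πR_⋆²σT_⋆⁴ = 4π(6.96×10⁸)² × 5.67×10⁻⁸ × (5340)⁴ = 2.81×10²⁶ W.
S = L/(4πd²) = 619 W m⁻².
Energy balance: absorbed = emitted ⇒ πR²·S(1−A) = 4πR²·σT_eq⁴, so T_eq⁴ = S(1−A)/(4σ).
T_eq = [619 × 0.50 / (4 × 5.67×10⁻⁸)]^(1/4) = (1.36×10⁹)^(1/4) = 192 K.

T_eq ≈ 192 K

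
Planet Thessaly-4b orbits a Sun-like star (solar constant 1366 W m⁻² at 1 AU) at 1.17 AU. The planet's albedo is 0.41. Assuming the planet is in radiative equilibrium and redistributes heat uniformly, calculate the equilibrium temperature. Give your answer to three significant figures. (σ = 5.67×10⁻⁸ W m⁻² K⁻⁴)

Flux at 1.17 AU: S = 1366/1.17² = 998 W m⁻².
Energy balance: absorbed = emitted ⇒ πR²·S(1−A) = 4πR²·σT_eq⁴, so T_eq⁴ = S(1−A)/(4σ).
T_eq = [998 × 0.59 / (4 × 5.67×10⁻⁸)]^(1/4) = (2.60×10⁹)^(1/4) = 226 K.

T_eq ≈ 226 K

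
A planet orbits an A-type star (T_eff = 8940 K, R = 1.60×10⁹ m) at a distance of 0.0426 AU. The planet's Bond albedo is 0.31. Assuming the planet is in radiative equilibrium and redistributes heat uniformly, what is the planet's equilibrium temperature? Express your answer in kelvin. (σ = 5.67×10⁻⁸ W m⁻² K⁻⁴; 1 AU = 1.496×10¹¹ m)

T_eq ≈ 2890 K

d = 0.0426 AU = 6.37×10⁹ m.
L = 4πR_⋆²σT_⋆⁴ = 4π(1.60×10⁹)² × 5.67×10⁻⁸ × (8940)⁴ = 1.17×10²⁸ W.
S = L/(4πd²) = 2.28×10⁷ W m⁻².
Energy balance: absorbed = emitted ⇒ πR²·S(1−A) = 4πR²·σT_eq⁴, so T_eq⁴ = S(1−A)/(4σ).
T_eq = [2.28×10⁷ × 0.69 / (4 × 5.67×10⁻⁸)]^(1/4) = (6.95×10¹³)^(1/4) = 2890 K.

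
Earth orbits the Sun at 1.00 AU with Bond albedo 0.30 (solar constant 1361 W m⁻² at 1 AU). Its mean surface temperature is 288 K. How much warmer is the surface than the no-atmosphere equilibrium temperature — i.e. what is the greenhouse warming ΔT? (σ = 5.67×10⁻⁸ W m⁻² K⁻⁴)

ΔT ≈ 33.4 K

S = 1361/1.00² = 1361 W m⁻².
T_eq = [S(1−A)/(4σ)]^(1/4) = [1361×0.70/(4×5.67×10⁻⁸)]^(1/4) = 254.6 K.
ΔT = T_surf − T_eq = 288 − 254.6.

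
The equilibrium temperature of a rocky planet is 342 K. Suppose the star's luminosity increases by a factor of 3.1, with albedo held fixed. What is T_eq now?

T_eq ∝ L^(1/4) · d^(−1/2).
T′ = 342 × 3.1^(1/4) = 454 K.

T_eq ≈ 454 K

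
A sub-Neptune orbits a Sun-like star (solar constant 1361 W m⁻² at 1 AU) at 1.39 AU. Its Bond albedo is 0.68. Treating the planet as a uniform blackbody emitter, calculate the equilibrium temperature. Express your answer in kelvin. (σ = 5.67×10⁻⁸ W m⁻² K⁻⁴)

T_eq ≈ 178 K

Flux at 1.39 AU: S = 1361/1.39² = 704 W m⁻².
Energy balance: absorbed = emitted ⇒ πR²·S(1−A) = 4πR²·σT_eq⁴, so T_eq⁴ = S(1−A)/(4σ).
T_eq = [704 × 0.32 / (4 × 5.67×10⁻⁸)]^(1/4) = (9.94×10⁸)^(1/4) = 178 K.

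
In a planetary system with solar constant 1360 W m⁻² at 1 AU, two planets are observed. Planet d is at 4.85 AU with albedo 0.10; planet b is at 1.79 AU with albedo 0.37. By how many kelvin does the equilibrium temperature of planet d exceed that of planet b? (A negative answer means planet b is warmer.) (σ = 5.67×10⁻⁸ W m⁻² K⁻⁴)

T_eq = [S₀(1−A)/(4σd²)]^(1/4), so T ∝ (1−A)^(1/4) / √d.
T₁ = [1360×0.90/(4×5.67×10⁻⁸×4.85²)]^(1/4) = 123.07 K.
T₂ = [1360×0.63/(4×5.67×10⁻⁸×1.79²)]^(1/4) = 185.30 K.

ΔT ≈ -62.2 K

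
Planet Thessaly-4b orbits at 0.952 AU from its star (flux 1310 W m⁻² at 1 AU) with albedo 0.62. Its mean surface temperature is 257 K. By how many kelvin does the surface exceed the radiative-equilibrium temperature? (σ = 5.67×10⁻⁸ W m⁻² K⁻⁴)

ΔT ≈ 35.2 K

S = 1310/0.952² = 1445 W m⁻².
T_eq = [S(1−A)/(4σ)]^(1/4) = [1445×0.38/(4×5.67×10⁻⁸)]^(1/4) = 221.8 K.
ΔT = T_surf − T_eq = 257 − 221.8.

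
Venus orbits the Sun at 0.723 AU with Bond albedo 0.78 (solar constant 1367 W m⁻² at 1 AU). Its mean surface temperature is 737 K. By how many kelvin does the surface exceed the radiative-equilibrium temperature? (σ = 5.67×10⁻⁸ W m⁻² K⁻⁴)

S = 1367/0.723² = 2615 W m⁻².
T_eq = [S(1−A)/(4σ)]^(1/4) = [2615×0.22/(4×5.67×10⁻⁸)]^(1/4) = 224.4 K.
ΔT = T_surf − T_eq = 737 − 224.4.

ΔT ≈ 512.6 K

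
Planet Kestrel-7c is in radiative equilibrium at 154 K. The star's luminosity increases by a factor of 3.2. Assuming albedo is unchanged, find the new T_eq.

T_eq ≈ 206 K

T_eq ∝ L^(1/4) · d^(−1/2).
T′ = 154 × 3.2^(1/4) = 206 K.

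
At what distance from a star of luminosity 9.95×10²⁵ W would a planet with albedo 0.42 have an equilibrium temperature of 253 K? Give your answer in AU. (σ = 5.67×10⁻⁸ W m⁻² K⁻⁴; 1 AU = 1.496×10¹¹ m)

d ≈ 0.470 AU

From T_eq⁴ = L(1−A)/(16πσd²): d = √[L(1−A)/(16πσT_eq⁴)].
d = √[9.95×10²⁵ × 0.58 / (16π × 5.67×10⁻⁸ × (253)⁴)] = 7.03×10¹⁰ m = 0.470 AU.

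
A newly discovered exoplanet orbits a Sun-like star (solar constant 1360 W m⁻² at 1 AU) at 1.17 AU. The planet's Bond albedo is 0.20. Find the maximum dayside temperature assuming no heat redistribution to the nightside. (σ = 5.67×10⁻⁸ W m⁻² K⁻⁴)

T_ss ≈ 344 K

Flux at 1.17 AU: S = 1360/1.17² = 993 W m⁻².
With no redistribution each surface element balances locally: S(1−A) = σT⁴.
T = [993 × 0.80 / 5.67×10⁻⁸]^(1/4) = (1.40×10¹⁰)^(1/4) = 344 K.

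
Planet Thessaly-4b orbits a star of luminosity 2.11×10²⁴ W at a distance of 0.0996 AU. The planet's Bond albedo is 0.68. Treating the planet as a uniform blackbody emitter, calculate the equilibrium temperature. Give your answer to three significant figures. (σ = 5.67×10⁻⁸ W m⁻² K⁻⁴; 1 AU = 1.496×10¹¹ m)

d = 0.0996 AU = 1.49×10¹⁰ m.
Flux: S = L/(4πd²) = 2.11×10²⁴/(4π×(1.49×10¹⁰)²) = 756 W m⁻².
Energy balance: absorbed = emitted ⇒ πR²·S(1−A) = 4πR²·σT_eq⁴, so T_eq⁴ = S(1−A)/(4σ).
T_eq = [756 × 0.32 / (4 × 5.67×10⁻⁸)]^(1/4) = (1.07×10⁹)^(1/4) = 181 K.

T_eq ≈ 181 K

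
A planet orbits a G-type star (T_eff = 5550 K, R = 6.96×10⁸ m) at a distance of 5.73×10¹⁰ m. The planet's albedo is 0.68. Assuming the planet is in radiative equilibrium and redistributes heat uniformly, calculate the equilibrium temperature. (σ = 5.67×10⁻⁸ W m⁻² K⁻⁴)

L = 4πR_⋆²σT_⋆⁴ = 4π(6.96×10⁸)² × 5.67×10⁻⁸ × (5550)⁴ = 3.27×10²⁶ W.
S = L/(4πd²) = 7940 W m⁻².
Energy balance: absorbed = emitted ⇒ πR²·S(1−A) = 4πR²·σT_eq⁴, so T_eq⁴ = S(1−A)/(4σ).
T_eq = [7940 × 0.32 / (4 × 5.67×10⁻⁸)]^(1/4) = (1.12×10¹⁰)^(1/4) = 325 K.

T_eq ≈ 325 K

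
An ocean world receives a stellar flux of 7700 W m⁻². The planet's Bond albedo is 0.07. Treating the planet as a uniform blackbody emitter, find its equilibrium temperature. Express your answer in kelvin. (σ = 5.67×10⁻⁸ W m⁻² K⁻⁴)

T_eq ≈ 422 K

Energy balance: absorbed = emitted ⇒ πR²·S(1−A) = 4πR²·σT_eq⁴, so T_eq⁴ = S(1−A)/(4σ).
T_eq = [7700 × 0.93 / (4 × 5.67×10⁻⁸)]^(1/4) = (3.16×10¹⁰)^(1/4) = 422 K.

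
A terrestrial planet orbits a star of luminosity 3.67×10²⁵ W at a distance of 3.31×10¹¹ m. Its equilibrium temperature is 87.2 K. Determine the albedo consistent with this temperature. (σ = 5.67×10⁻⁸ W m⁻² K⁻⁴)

A ≈ 0.51

Flux: S = L/(4πd²) = 3.67×10²⁵/(4π×(3.31×10¹¹)²) = 26.7 W m⁻².
From T_eq⁴ = S(1−A)/(4σ): 1−A = 4σT_eq⁴/S.
1−A = 4 × 5.67×10⁻⁸ × (87.2)⁴ / 26.7 = 0.492.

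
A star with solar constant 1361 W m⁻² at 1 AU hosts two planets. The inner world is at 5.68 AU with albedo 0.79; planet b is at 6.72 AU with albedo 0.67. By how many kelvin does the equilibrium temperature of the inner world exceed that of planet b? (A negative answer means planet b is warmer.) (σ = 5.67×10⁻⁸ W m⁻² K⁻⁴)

T_eq = [S₀(1−A)/(4σd²)]^(1/4), so T ∝ (1−A)^(1/4) / √d.
T₁ = [1361×0.21/(4×5.67×10⁻⁸×5.68²)]^(1/4) = 79.06 K.
T₂ = [1361×0.33/(4×5.67×10⁻⁸×6.72²)]^(1/4) = 81.38 K.

ΔT ≈ -2.3 K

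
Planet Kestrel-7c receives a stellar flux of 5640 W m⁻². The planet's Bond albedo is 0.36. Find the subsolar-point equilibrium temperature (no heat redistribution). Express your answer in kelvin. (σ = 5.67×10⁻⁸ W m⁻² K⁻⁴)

At the subsolar point the surface absorbs S(1−A) and emits σT⁴ per unit area — no factor of 4, since only the local patch is in balance.
T = [5640 × 0.64 / 5.67×10⁻⁸]^(1/4) = (6.37×10¹⁰)^(1/4) = 502 K.

T_ss ≈ 502 K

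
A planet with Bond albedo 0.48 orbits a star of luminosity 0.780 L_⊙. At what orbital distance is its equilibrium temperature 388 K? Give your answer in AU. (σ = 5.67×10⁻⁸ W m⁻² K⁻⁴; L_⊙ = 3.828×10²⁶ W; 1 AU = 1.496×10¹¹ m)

L = 0.780 × 3.828×10²⁶ = 2.99×10²⁶ W.
From T_eq⁴ = L(1−A)/(16πσd²): d = √[L(1−A)/(16πσT_eq⁴)].
d = √[2.99×10²⁶ × 0.52 / (16π × 5.67×10⁻⁸ × (388)⁴)] = 4.90×10¹⁰ m = 0.328 AU.

d ≈ 0.328 AU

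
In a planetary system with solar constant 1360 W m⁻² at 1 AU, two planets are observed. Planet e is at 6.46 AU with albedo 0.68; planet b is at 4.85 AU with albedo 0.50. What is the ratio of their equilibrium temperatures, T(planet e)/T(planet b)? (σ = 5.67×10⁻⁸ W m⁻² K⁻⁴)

T_eq = [S₀(1−A)/(4σd²)]^(1/4), so T ∝ (1−A)^(1/4) / √d.
T₁ = [1360×0.32/(4×5.67×10⁻⁸×6.46²)]^(1/4) = 82.35 K.
T₂ = [1360×0.50/(4×5.67×10⁻⁸×4.85²)]^(1/4) = 106.25 K.

T₁/T₂ ≈ 0.775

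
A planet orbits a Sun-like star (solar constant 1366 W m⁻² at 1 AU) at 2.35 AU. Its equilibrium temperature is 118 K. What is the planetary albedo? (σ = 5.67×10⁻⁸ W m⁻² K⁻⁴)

Flux at 2.35 AU: S = 1366/2.35² = 247 W m⁻².
From T_eq⁴ = S(1−A)/(4σ): 1−A = 4σT_eq⁴/S.
1−A = 4 × 5.67×10⁻⁸ × (118)⁴ / 247 = 0.178.

A ≈ 0.82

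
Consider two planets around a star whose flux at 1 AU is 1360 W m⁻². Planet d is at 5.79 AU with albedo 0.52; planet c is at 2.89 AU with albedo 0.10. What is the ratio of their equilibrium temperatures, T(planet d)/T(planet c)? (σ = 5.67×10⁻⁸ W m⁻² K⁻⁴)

T_eq = [S₀(1−A)/(4σd²)]^(1/4), so T ∝ (1−A)^(1/4) / √d.
T₁ = [1360×0.48/(4×5.67×10⁻⁸×5.79²)]^(1/4) = 96.26 K.
T₂ = [1360×0.90/(4×5.67×10⁻⁸×2.89²)]^(1/4) = 159.44 K.

T₁/T₂ ≈ 0.604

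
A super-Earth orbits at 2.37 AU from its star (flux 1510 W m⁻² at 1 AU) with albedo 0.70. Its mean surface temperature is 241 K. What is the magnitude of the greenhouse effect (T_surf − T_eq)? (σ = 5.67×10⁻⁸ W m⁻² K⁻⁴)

S = 1510/2.37² = 268.8 W m⁻².
T_eq = [S(1−A)/(4σ)]^(1/4) = [268.8×0.30/(4×5.67×10⁻⁸)]^(1/4) = 137.3 K.
ΔT = T_surf − T_eq = 241 − 137.3.

ΔT ≈ 103.7 K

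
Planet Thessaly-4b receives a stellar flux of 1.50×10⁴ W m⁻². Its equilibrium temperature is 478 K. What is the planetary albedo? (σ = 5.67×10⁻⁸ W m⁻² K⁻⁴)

From T_eq⁴ = S(1−A)/(4σ): 1−A = 4σT_eq⁴/S.
1−A = 4 × 5.67×10⁻⁸ × (478)⁴ / 1.50×10⁴ = 0.789.

A ≈ 0.21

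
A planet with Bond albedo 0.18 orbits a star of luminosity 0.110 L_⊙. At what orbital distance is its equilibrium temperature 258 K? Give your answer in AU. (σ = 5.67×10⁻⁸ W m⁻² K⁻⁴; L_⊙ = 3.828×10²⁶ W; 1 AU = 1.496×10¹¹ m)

L = 0.110 × 3.828×10²⁶ = 4.21×10²⁵ W.
From T_eq⁴ = L(1−A)/(16πσd²): d = √[L(1−A)/(16πσT_eq⁴)].
d = √[4.21×10²⁵ × 0.82 / (16π × 5.67×10⁻⁸ × (258)⁴)] = 5.23×10¹⁰ m = 0.350 AU.

d ≈ 0.350 AU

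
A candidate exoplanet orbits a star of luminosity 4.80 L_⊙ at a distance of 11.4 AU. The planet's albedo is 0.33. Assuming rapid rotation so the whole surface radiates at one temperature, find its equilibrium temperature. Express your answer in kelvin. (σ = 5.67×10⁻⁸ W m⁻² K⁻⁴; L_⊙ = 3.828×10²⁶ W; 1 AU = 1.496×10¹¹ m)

T_eq ≈ 110 K

d = 11.4 AU = 1.71×10¹² m.
L = 4.80 × 3.828×10²⁶ = 1.84×10²⁷ W.
Flux: S = L/(4πd²) = 1.84×10²⁷/(4π×(1.71×10¹²)²) = 50.3 W m⁻².
Energy balance: absorbed = emitted ⇒ πR²·S(1−A) = 4πR²·σT_eq⁴, so T_eq⁴ = S(1−A)/(4σ).
T_eq = [50.3 × 0.67 / (4 × 5.67×10⁻⁸)]^(1/4) = (1.49×10⁸)^(1/4) = 110 K.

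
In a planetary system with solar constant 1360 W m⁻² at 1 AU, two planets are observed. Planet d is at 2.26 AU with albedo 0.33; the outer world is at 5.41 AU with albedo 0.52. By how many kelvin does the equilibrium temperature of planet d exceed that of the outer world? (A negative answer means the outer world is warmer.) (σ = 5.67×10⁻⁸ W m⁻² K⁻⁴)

ΔT ≈ 67.9 K

T_eq = [S₀(1−A)/(4σd²)]^(1/4), so T ∝ (1−A)^(1/4) / √d.
T₁ = [1360×0.67/(4×5.67×10⁻⁸×2.26²)]^(1/4) = 167.47 K.
T₂ = [1360×0.48/(4×5.67×10⁻⁸×5.41²)]^(1/4) = 99.58 K.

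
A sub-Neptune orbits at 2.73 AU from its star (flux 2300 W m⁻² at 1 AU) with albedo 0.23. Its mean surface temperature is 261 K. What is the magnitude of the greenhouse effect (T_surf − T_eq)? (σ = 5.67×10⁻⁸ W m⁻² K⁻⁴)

S = 2300/2.73² = 308.6 W m⁻².
T_eq = [S(1−A)/(4σ)]^(1/4) = [308.6×0.77/(4×5.67×10⁻⁸)]^(1/4) = 179.9 K.
ΔT = T_surf − T_eq = 261 − 179.9.

ΔT ≈ 81.1 K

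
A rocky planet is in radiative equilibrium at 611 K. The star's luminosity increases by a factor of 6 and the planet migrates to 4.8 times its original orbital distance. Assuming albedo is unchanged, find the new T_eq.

T_eq ∝ L^(1/4) · d^(−1/2).
T′ = 611 × 6^(1/4) / 4.8^(1/2) = 436 K.

T_eq ≈ 436 K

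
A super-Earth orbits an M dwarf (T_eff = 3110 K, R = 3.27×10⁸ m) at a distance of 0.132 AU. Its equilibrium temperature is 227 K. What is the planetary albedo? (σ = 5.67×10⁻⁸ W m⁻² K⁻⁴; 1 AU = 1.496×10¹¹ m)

A ≈ 0.59

d = 0.132 AU = 1.97×10¹⁰ m.
L = 4πR_⋆²σT_⋆⁴ = 4π(3.27×10⁸)² × 5.67×10⁻⁸ × (3110)⁴ = 7.13×10²⁴ W.
S = L/(4πd²) = 1450 W m⁻².
From T_eq⁴ = S(1−A)/(4σ): 1−A = 4σT_eq⁴/S.
1−A = 4 × 5.67×10⁻⁸ × (227)⁴ / 1450 = 0.414.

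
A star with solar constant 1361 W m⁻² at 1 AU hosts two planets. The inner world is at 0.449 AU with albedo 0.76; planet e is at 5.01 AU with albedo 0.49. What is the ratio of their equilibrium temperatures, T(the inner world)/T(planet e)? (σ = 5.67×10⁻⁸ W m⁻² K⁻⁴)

T₁/T₂ ≈ 2.767

T_eq = [S₀(1−A)/(4σd²)]^(1/4), so T ∝ (1−A)^(1/4) / √d.
T₁ = [1361×0.24/(4×5.67×10⁻⁸×0.449²)]^(1/4) = 290.73 K.
T₂ = [1361×0.51/(4×5.67×10⁻⁸×5.01²)]^(1/4) = 105.08 K.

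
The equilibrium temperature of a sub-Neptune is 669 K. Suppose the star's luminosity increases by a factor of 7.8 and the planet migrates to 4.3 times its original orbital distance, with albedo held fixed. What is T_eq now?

T_eq ∝ L^(1/4) · d^(−1/2).
T′ = 669 × 7.8^(1/4) / 4.3^(1/2) = 539 K.

T_eq ≈ 539 K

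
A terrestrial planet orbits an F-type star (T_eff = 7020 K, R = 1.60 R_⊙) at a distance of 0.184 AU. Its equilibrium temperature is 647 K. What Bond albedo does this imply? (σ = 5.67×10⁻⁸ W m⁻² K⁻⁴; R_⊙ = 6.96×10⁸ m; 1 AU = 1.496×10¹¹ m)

A ≈ 0.82

R_⋆ = 1.60 × 6.96×10⁸ = 1.11×10⁹ m.
d = 0.184 AU = 2.75×10¹⁰ m.
L = 4πR_⋆²σT_⋆⁴ = 4π(1.11×10⁹)² × 5.67×10⁻⁸ × (7020)⁴ = 2.15×10²⁷ W.
S = L/(4πd²) = 2.25×10⁵ W m⁻².
From T_eq⁴ = S(1−A)/(4σ): 1−A = 4σT_eq⁴/S.
1−A = 4 × 5.67×10⁻⁸ × (647)⁴ / 2.25×10⁵ = 0.176.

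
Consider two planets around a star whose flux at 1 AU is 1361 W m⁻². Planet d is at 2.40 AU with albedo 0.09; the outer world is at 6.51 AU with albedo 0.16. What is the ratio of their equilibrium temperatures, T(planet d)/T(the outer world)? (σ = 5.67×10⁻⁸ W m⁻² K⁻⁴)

T₁/T₂ ≈ 1.680

T_eq = [S₀(1−A)/(4σd²)]^(1/4), so T ∝ (1−A)^(1/4) / √d.
T₁ = [1361×0.91/(4×5.67×10⁻⁸×2.40²)]^(1/4) = 175.47 K.
T₂ = [1361×0.84/(4×5.67×10⁻⁸×6.51²)]^(1/4) = 104.43 K.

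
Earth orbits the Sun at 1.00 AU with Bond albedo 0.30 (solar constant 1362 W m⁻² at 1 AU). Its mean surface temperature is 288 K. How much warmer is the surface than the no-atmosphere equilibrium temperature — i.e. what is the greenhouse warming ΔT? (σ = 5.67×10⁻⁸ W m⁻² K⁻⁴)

S = 1362/1.00² = 1362 W m⁻².
T_eq = [S(1−A)/(4σ)]^(1/4) = [1362×0.70/(4×5.67×10⁻⁸)]^(1/4) = 254.6 K.
ΔT = T_surf − T_eq = 288 − 254.6.

ΔT ≈ 33.4 K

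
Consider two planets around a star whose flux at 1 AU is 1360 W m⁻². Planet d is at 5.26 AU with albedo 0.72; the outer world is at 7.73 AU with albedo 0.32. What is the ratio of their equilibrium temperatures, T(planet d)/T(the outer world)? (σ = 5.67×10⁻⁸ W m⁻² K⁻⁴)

T₁/T₂ ≈ 0.971

T_eq = [S₀(1−A)/(4σd²)]^(1/4), so T ∝ (1−A)^(1/4) / √d.
T₁ = [1360×0.28/(4×5.67×10⁻⁸×5.26²)]^(1/4) = 88.26 K.
T₂ = [1360×0.68/(4×5.67×10⁻⁸×7.73²)]^(1/4) = 90.89 K.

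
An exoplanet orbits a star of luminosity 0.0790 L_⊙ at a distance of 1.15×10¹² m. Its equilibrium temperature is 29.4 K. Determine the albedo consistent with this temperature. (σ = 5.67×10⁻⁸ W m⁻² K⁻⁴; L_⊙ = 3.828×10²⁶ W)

L = 0.0790 × 3.828×10²⁶ = 3.02×10²⁵ W.
Flux: S = L/(4πd²) = 3.02×10²⁵/(4π×(1.15×10¹²)²) = 1.82 W m⁻².
From T_eq⁴ = S(1−A)/(4σ): 1−A = 4σT_eq⁴/S.
1−A = 4 × 5.67×10⁻⁸ × (29.4)⁴ / 1.82 = 0.093.

A ≈ 0.91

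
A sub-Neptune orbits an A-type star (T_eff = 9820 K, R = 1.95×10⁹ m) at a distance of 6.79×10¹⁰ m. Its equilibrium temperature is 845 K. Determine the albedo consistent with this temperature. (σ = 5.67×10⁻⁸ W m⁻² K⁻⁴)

L = 4πR_⋆²σT_⋆⁴ = 4π(1.95×10⁹)² × 5.67×10⁻⁸ × (9820)⁴ = 2.52×10²⁸ W.
S = L/(4πd²) = 4.35×10⁵ W m⁻².
From T_eq⁴ = S(1−A)/(4σ): 1−A = 4σT_eq⁴/S.
1−A = 4 × 5.67×10⁻⁸ × (845)⁴ / 4.35×10⁵ = 0.266.

A ≈ 0.73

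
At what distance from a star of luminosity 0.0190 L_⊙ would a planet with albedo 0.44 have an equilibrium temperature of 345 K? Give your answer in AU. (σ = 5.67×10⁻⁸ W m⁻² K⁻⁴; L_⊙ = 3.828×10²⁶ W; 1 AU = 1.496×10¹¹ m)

d ≈ 0.0671 AU

L = 0.0190 × 3.828×10²⁶ = 7.27×10²⁴ W.
From T_eq⁴ = L(1−A)/(16πσd²): d = √[L(1−A)/(16πσT_eq⁴)].
d = √[7.27×10²⁴ × 0.56 / (16π × 5.67×10⁻⁸ × (345)⁴)] = 1.00×10¹⁰ m = 0.0671 AU.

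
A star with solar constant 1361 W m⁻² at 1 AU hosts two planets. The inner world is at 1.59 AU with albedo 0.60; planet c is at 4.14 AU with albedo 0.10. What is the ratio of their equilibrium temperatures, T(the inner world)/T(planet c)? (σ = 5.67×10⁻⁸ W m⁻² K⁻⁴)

T₁/T₂ ≈ 1.318

T_eq = [S₀(1−A)/(4σd²)]^(1/4), so T ∝ (1−A)^(1/4) / √d.
T₁ = [1361×0.40/(4×5.67×10⁻⁸×1.59²)]^(1/4) = 175.54 K.
T₂ = [1361×0.90/(4×5.67×10⁻⁸×4.14²)]^(1/4) = 133.23 K.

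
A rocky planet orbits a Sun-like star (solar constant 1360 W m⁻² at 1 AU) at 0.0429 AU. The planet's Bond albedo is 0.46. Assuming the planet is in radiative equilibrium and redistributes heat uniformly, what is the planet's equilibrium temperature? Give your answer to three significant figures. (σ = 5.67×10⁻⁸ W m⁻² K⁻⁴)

Flux at 0.0429 AU: S = 1360/0.0429² = 7.39×10⁵ W m⁻².
Energy balance: absorbed = emitted ⇒ πR²·S(1−A) = 4πR²·σT_eq⁴, so T_eq⁴ = S(1−A)/(4σ).
T_eq = [7.39×10⁵ × 0.54 / (4 × 5.67×10⁻⁸)]^(1/4) = (1.76×10¹²)^(1/4) = 1150 K.

T_eq ≈ 1150 K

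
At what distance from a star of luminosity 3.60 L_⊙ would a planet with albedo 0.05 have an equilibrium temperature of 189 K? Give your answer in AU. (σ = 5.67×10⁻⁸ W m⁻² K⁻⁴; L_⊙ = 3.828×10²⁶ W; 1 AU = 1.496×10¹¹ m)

L = 3.60 × 3.828×10²⁶ = 1.38×10²⁷ W.
From T_eq⁴ = L(1−A)/(16πσd²): d = √[L(1−A)/(16πσT_eq⁴)].
d = √[1.38×10²⁷ × 0.95 / (16π × 5.67×10⁻⁸ × (189)⁴)] = 6.00×10¹¹ m = 4.01 AU.

d ≈ 4.01 AU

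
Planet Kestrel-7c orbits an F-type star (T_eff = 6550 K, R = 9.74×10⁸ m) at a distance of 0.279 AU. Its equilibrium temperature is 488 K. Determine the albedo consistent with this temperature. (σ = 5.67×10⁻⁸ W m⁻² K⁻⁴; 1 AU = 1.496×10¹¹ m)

A ≈ 0.77

d = 0.279 AU = 4.17×10¹⁰ m.
L = 4πR_⋆²σT_⋆⁴ = 4π(9.74×10⁸)² × 5.67×10⁻⁸ × (6550)⁴ = 1.24×10²⁷ W.
S = L/(4πd²) = 5.68×10⁴ W m⁻².
From T_eq⁴ = S(1−A)/(4σ): 1−A = 4σT_eq⁴/S.
1−A = 4 × 5.67×10⁻⁸ × (488)⁴ / 5.68×10⁴ = 0.226.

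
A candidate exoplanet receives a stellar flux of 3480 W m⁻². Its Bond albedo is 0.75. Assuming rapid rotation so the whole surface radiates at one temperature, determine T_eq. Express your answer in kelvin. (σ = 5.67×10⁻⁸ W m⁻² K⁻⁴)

Energy balance: absorbed = emitted ⇒ πR²·S(1−A) = 4πR²·σT_eq⁴, so T_eq⁴ = S(1−A)/(4σ).
T_eq = [3480 × 0.25 / (4 × 5.67×10⁻⁸)]^(1/4) = (3.84×10⁹)^(1/4) = 249 K.

T_eq ≈ 249 K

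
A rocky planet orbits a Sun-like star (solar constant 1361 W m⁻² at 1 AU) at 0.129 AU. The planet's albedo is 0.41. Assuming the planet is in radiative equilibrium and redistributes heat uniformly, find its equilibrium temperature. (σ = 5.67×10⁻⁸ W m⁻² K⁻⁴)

T_eq ≈ 679 K

Flux at 0.129 AU: S = 1361/0.129² = 8.18×10⁴ W m⁻².
Energy balance: absorbed = emitted ⇒ πR²·S(1−A) = 4πR²·σT_eq⁴, so T_eq⁴ = S(1−A)/(4σ).
T_eq = [8.18×10⁴ × 0.59 / (4 × 5.67×10⁻⁸)]^(1/4) = (2.13×10¹¹)^(1/4) = 679 K.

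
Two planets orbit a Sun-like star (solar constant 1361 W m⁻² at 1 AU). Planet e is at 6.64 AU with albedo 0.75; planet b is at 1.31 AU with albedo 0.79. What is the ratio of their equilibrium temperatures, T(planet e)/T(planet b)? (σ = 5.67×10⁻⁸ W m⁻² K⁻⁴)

T_eq = [S₀(1−A)/(4σd²)]^(1/4), so T ∝ (1−A)^(1/4) / √d.
T₁ = [1361×0.25/(4×5.67×10⁻⁸×6.64²)]^(1/4) = 76.38 K.
T₂ = [1361×0.21/(4×5.67×10⁻⁸×1.31²)]^(1/4) = 164.62 K.

T₁/T₂ ≈ 0.464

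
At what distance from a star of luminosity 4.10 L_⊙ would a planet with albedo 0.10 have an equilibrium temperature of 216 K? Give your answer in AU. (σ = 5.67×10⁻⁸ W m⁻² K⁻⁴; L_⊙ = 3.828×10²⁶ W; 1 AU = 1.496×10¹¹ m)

L = 4.10 × 3.828×10²⁶ = 1.57×10²⁷ W.
From T_eq⁴ = L(1−A)/(16πσd²): d = √[L(1−A)/(16πσT_eq⁴)].
d = √[1.57×10²⁷ × 0.90 / (16π × 5.67×10⁻⁸ × (216)⁴)] = 4.77×10¹¹ m = 3.19 AU.

d ≈ 3.19 AU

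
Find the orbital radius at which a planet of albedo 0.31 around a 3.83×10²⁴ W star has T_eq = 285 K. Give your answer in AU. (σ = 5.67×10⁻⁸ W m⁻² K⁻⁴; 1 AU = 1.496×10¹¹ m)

From T_eq⁴ = L(1−A)/(16πσd²): d = √[L(1−A)/(16πσT_eq⁴)].
d = √[3.83×10²⁴ × 0.69 / (16π × 5.67×10⁻⁸ × (285)⁴)] = 1.19×10¹⁰ m = 0.0792 AU.

d ≈ 0.0792 AU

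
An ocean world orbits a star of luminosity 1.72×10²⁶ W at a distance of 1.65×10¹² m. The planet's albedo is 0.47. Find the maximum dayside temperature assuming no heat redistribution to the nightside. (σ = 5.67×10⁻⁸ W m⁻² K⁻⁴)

Flux: S = L/(4πd²) = 1.72×10²⁶/(4π×(1.65×10¹²)²) = 5.03 W m⁻².
With no redistribution each surface element balances locally: S(1−A) = σT⁴.
T = [5.03 × 0.53 / 5.67×10⁻⁸]^(1/4) = (4.70×10⁷)^(1/4) = 82.8 K.

T_ss ≈ 82.8 K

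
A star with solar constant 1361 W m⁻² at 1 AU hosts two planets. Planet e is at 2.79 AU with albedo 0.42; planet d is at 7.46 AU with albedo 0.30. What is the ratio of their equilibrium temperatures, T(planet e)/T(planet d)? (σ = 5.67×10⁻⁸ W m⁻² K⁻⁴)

T_eq = [S₀(1−A)/(4σd²)]^(1/4), so T ∝ (1−A)^(1/4) / √d.
T₁ = [1361×0.58/(4×5.67×10⁻⁸×2.79²)]^(1/4) = 145.41 K.
T₂ = [1361×0.70/(4×5.67×10⁻⁸×7.46²)]^(1/4) = 93.21 K.

T₁/T₂ ≈ 1.560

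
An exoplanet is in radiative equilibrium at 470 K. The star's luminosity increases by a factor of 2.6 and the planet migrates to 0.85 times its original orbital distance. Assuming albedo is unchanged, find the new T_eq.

T_eq ≈ 647 K

T_eq ∝ L^(1/4) · d^(−1/2).
T′ = 470 × 2.6^(1/4) / 0.85^(1/2) = 647 K.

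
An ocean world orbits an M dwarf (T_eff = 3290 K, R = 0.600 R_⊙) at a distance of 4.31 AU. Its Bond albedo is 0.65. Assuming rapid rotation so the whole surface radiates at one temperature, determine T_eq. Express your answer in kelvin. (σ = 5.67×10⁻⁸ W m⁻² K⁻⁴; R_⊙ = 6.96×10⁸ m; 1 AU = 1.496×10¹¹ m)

T_eq ≈ 45.5 K

R_⋆ = 0.600 × 6.96×10⁸ = 4.18×10⁸ m.
d = 4.31 AU = 6.45×10¹¹ m.
L = 4πR_⋆²σT_⋆⁴ = 4π(4.18×10⁸)² × 5.67×10⁻⁸ × (3290)⁴ = 1.46×10²⁵ W.
S = L/(4πd²) = 2.79 W m⁻².
Energy balance: absorbed = emitted ⇒ πR²·S(1−A) = 4πR²·σT_eq⁴, so T_eq⁴ = S(1−A)/(4σ).
T_eq = [2.79 × 0.35 / (4 × 5.67×10⁻⁸)]^(1/4) = (4.30×10⁶)^(1/4) = 45.5 K.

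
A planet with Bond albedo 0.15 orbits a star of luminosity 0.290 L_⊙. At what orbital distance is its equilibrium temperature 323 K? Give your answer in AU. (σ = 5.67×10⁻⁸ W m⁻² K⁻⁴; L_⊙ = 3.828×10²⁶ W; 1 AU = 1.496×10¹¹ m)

d ≈ 0.369 AU

L = 0.290 × 3.828×10²⁶ = 1.11×10²⁶ W.
From T_eq⁴ = L(1−A)/(16πσd²): d = √[L(1−A)/(16πσT_eq⁴)].
d = √[1.11×10²⁶ × 0.85 / (16π × 5.67×10⁻⁸ × (323)⁴)] = 5.52×10¹⁰ m = 0.369 AU.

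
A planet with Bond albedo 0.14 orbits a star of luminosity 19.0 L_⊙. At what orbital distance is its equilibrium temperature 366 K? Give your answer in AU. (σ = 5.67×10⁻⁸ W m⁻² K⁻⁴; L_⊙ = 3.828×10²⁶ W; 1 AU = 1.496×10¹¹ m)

L = 19.0 × 3.828×10²⁶ = 7.27×10²⁷ W.
From T_eq⁴ = L(1−A)/(16πσd²): d = √[L(1−A)/(16πσT_eq⁴)].
d = √[7.27×10²⁷ × 0.86 / (16π × 5.67×10⁻⁸ × (366)⁴)] = 3.50×10¹¹ m = 2.34 AU.

d ≈ 2.34 AU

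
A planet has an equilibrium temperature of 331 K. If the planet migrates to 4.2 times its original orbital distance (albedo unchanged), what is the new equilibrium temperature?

T_eq ≈ 162 K

T_eq ∝ L^(1/4) · d^(−1/2).
T′ = 331 / 4.2^(1/2) = 162 K.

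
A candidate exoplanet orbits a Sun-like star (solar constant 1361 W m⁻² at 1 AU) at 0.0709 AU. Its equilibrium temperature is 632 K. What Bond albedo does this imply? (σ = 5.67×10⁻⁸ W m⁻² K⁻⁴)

A ≈ 0.87

Flux at 0.0709 AU: S = 1361/0.0709² = 2.71×10⁵ W m⁻².
From T_eq⁴ = S(1−A)/(4σ): 1−A = 4σT_eq⁴/S.
1−A = 4 × 5.67×10⁻⁸ × (632)⁴ / 2.71×10⁵ = 0.134.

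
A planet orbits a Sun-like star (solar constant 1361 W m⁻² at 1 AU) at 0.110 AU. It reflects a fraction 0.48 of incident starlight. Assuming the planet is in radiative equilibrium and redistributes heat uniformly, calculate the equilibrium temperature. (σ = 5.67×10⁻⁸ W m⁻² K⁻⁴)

Flux at 0.110 AU: S = 1361/0.110² = 1.12×10⁵ W m⁻².
Energy balance: absorbed = emitted ⇒ πR²·S(1−A) = 4πR²·σT_eq⁴, so T_eq⁴ = S(1−A)/(4σ).
T_eq = [1.12×10⁵ × 0.52 / (4 × 5.67×10⁻⁸)]^(1/4) = (2.58×10¹¹)^(1/4) = 713 K.

T_eq ≈ 713 K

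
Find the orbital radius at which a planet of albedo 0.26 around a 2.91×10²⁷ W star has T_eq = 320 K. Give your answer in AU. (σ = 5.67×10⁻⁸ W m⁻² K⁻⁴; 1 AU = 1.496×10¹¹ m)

d ≈ 1.79 AU

From T_eq⁴ = L(1−A)/(16πσd²): d = √[L(1−A)/(16πσT_eq⁴)].
d = √[2.91×10²⁷ × 0.74 / (16π × 5.67×10⁻⁸ × (320)⁴)] = 2.68×10¹¹ m = 1.79 AU.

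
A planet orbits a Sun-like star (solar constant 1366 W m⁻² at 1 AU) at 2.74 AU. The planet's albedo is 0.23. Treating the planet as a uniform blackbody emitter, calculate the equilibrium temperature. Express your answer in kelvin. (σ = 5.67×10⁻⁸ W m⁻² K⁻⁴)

Flux at 2.74 AU: S = 1366/2.74² = 182 W m⁻².
Energy balance: absorbed = emitted ⇒ πR²·S(1−A) = 4πR²·σT_eq⁴, so T_eq⁴ = S(1−A)/(4σ).
T_eq = [182 × 0.77 / (4 × 5.67×10⁻⁸)]^(1/4) = (6.18×10⁸)^(1/4) = 158 K.

T_eq ≈ 158 K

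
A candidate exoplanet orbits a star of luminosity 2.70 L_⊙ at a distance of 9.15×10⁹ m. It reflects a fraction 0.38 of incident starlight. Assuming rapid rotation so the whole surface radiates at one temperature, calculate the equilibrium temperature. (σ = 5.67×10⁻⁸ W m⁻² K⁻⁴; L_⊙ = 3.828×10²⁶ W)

L = 2.70 × 3.828×10²⁶ = 1.03×10²⁷ W.
Flux: S = L/(4πd²) = 1.03×10²⁷/(4π×(9.15×10⁹)²) = 9.82×10⁵ W m⁻².
Energy balance: absorbed = emitted ⇒ πR²·S(1−A) = 4πR²·σT_eq⁴, so T_eq⁴ = S(1−A)/(4σ).
T_eq = [9.82×10⁵ × 0.62 / (4 × 5.67×10⁻⁸)]^(1/4) = (2.69×10¹²)^(1/4) = 1280 K.

T_eq ≈ 1280 K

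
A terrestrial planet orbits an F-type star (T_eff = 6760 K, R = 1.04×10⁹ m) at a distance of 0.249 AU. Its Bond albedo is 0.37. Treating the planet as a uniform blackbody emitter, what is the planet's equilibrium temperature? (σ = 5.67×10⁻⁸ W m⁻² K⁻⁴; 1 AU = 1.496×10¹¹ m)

T_eq ≈ 712 K

d = 0.249 AU = 3.73×10¹⁰ m.
L = 4πR_⋆²σT_⋆⁴ = 4π(1.04×10⁹)² × 5.67×10⁻⁸ × (6760)⁴ = 1.61×10²⁷ W.
S = L/(4πd²) = 9.23×10⁴ W m⁻².
Energy balance: absorbed = emitted ⇒ πR²·S(1−A) = 4πR²·σT_eq⁴, so T_eq⁴ = S(1−A)/(4σ).
T_eq = [9.23×10⁴ × 0.63 / (4 × 5.67×10⁻⁸)]^(1/4) = (2.56×10¹¹)^(1/4) = 712 K.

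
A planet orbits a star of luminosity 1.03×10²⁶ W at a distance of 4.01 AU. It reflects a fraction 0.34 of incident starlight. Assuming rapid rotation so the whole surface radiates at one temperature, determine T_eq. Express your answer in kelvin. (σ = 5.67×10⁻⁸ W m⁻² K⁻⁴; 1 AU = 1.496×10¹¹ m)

d = 4.01 AU = 6.00×10¹¹ m.
Flux: S = L/(4πd²) = 1.03×10²⁶/(4π×(6.00×10¹¹)²) = 22.8 W m⁻².
Energy balance: absorbed = emitted ⇒ πR²·S(1−A) = 4πR²·σT_eq⁴, so T_eq⁴ = S(1−A)/(4σ).
T_eq = [22.8 × 0.66 / (4 × 5.67×10⁻⁸)]^(1/4) = (6.63×10⁷)^(1/4) = 90.2 K.

T_eq ≈ 90.2 K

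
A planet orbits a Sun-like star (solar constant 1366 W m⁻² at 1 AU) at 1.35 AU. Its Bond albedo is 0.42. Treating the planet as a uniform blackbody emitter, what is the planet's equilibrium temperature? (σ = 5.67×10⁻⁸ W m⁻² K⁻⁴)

Flux at 1.35 AU: S = 1366/1.35² = 750 W m⁻².
Energy balance: absorbed = emitted ⇒ πR²·S(1−A) = 4πR²·σT_eq⁴, so T_eq⁴ = S(1−A)/(4σ).
T_eq = [750 × 0.58 / (4 × 5.67×10⁻⁸)]^(1/4) = (1.92×10⁹)^(1/4) = 209 K.

T_eq ≈ 209 K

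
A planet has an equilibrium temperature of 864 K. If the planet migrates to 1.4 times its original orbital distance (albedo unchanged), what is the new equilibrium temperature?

T_eq ≈ 730 K

T_eq ∝ L^(1/4) · d^(−1/2).
T′ = 864 / 1.4^(1/2) = 730 K.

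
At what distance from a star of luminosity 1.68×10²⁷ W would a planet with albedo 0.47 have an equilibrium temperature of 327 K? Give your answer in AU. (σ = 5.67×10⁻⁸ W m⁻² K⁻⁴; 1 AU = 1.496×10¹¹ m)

From T_eq⁴ = L(1−A)/(16πσd²): d = √[L(1−A)/(16πσT_eq⁴)].
d = √[1.68×10²⁷ × 0.53 / (16π × 5.67×10⁻⁸ × (327)⁴)] = 1.65×10¹¹ m = 1.10 AU.

d ≈ 1.10 AU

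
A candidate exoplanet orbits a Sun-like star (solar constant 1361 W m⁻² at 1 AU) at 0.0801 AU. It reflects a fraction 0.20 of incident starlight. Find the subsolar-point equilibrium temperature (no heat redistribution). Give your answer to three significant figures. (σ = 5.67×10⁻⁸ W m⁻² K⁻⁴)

Flux at 0.0801 AU: S = 1361/0.0801² = 2.12×10⁵ W m⁻².
At the subsolar point the surface absorbs S(1−A) and emits σT⁴ per unit area — no factor of 4, since only the local patch is in balance.
T = [2.12×10⁵ × 0.80 / 5.67×10⁻⁸]^(1/4) = (2.99×10¹²)^(1/4) = 1320 K.

T_ss ≈ 1320 K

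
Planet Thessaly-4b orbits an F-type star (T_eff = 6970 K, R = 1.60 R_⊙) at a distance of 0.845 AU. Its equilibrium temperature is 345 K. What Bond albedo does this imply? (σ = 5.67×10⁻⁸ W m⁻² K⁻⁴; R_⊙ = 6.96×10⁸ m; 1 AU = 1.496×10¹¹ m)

R_⋆ = 1.60 × 6.96×10⁸ = 1.11×10⁹ m.
d = 0.845 AU = 1.26×10¹¹ m.
L = 4πR_⋆²σT_⋆⁴ = 4π(1.11×10⁹)² × 5.67×10⁻⁸ × (6970)⁴ = 2.09×10²⁷ W.
S = L/(4πd²) = 1.04×10⁴ W m⁻².
From T_eq⁴ = S(1−A)/(4σ): 1−A = 4σT_eq⁴/S.
1−A = 4 × 5.67×10⁻⁸ × (345)⁴ / 1.04×10⁴ = 0.309.

A ≈ 0.69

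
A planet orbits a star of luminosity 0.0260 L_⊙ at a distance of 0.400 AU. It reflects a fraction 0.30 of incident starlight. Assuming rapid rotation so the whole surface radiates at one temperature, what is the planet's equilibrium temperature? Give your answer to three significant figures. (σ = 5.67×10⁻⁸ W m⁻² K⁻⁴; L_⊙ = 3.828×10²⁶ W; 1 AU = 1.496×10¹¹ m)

T_eq ≈ 162 K

d = 0.400 AU = 5.98×10¹⁰ m.
L = 0.0260 × 3.828×10²⁶ = 9.95×10²⁴ W.
Flux: S = L/(4πd²) = 9.95×10²⁴/(4π×(5.98×10¹⁰)²) = 221 W m⁻².
Energy balance: absorbed = emitted ⇒ πR²·S(1−A) = 4πR²·σT_eq⁴, so T_eq⁴ = S(1−A)/(4σ).
T_eq = [221 × 0.70 / (4 × 5.67×10⁻⁸)]^(1/4) = (6.83×10⁸)^(1/4) = 162 K.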